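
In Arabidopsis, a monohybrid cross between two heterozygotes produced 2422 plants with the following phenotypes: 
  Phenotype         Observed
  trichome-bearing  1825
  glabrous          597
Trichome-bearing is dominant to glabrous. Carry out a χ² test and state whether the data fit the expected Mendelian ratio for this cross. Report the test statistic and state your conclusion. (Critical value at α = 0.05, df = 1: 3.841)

0.159; consistent

For a monohybrid cross between heterozygotes with complete dominance, the expected phenotypic ratio is 3:1.
The 3:1 ratio has 4 parts, so with N = 2422 the expected counts are:
  trichome-bearing: 2422 × 3/4 = 1816.5
  glabrous: 2422 × 1/4 = 605.5
χ² = Σ (O − E)² / E
  trichome-bearing: (1825 − 1816.5)² / 1816.5 = 0.0398
  glabrous: (597 − 605.5)² / 605.5 = 0.1193
χ² = 0.0398 + 0.1193 = 0.1591 ≈ 0.159
Degrees of freedom = 2 − 1 = 1; critical value at α = 0.05 is 3.841.
Since 0.159 < 3.841, we fail to reject the null hypothesis — the data are consistent with the 3:1 ratio.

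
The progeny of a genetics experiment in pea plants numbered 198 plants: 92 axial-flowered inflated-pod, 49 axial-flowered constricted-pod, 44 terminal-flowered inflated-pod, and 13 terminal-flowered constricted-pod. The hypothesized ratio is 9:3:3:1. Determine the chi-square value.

Total ratio parts = 16. Expected numbers out of 198:
  axial-flowered inflated-pod: 198 × 9/16 = 111.375
  axial-flowered constricted-pod: 198 × 3/16 = 37.125
  terminal-flowered inflated-pod: 198 × 3/16 = 37.125
  terminal-flowered constricted-pod: 198 × 1/16 = 12.375
χ² = Σ (O − E)² / E
  axial-flowered inflated-pod: (92 − 111.375)² / 111.375 = 3.3705
  axial-flowered constricted-pod: (49 − 37.125)² / 37.125 = 3.7984
  terminal-flowered inflated-pod: (44 − 37.125)² / 37.125 = 1.2731
  terminal-flowered constricted-pod: (13 − 12.375)² / 12.375 = 0.0316
χ² = 3.3705 + 3.7984 + 1.2731 + 0.0316 = 8.4736 ≈ 8.474

8.474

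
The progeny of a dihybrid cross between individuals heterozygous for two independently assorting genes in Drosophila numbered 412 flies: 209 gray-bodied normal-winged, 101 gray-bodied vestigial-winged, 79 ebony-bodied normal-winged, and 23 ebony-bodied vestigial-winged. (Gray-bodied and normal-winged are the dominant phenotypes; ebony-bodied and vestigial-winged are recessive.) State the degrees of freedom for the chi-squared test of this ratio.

3

A dihybrid F₂ with independent assortment and complete dominance at both loci gives a 9:3:3:1 phenotypic ratio.
A goodness-of-fit test with 4 phenotype classes has df = 4 − 1 = 3.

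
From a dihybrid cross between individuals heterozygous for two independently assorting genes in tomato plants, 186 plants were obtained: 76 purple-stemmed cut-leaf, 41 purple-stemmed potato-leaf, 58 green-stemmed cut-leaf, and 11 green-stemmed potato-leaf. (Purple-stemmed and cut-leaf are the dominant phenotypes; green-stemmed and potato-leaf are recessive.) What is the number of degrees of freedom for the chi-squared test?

3

A dihybrid F₂ with independent assortment and complete dominance at both loci gives a 9:3:3:1 phenotypic ratio.
A goodness-of-fit test with 4 phenotype classes has df = 4 − 1 = 3.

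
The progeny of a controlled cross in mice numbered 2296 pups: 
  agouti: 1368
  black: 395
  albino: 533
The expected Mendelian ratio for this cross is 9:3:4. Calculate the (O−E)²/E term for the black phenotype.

2.927

Total ratio parts = 16. Expected numbers out of 2296:
  agouti: 2296 × 9/16 = 1291.5
  black: 2296 × 3/16 = 430.5
  albino: 2296 × 4/16 = 574
Contribution of black: (395 − 430.5)² / 430.5 = 2.9274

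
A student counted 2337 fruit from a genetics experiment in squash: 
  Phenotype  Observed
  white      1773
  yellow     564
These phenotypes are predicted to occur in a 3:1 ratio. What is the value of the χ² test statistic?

0.936

Expected counts for N = 2337 under a 3:1 ratio (total parts = 4):
  white: 2337 × 3/4 = 1752.75
  yellow: 2337 × 1/4 = 584.25
χ² = Σ (O − E)² / E
  white: (1773 − 1752.75)² / 1752.75 = 0.2340
  yellow: (564 − 584.25)² / 584.25 = 0.7019
χ² = 0.2340 + 0.7019 = 0.9359 ≈ 0.936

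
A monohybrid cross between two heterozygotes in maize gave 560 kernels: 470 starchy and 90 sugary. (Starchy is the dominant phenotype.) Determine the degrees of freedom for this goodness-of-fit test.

1

For a monohybrid cross between heterozygotes with complete dominance, the expected phenotypic ratio is 3:1.
A goodness-of-fit test with 2 phenotype classes has df = 2 − 1 = 1.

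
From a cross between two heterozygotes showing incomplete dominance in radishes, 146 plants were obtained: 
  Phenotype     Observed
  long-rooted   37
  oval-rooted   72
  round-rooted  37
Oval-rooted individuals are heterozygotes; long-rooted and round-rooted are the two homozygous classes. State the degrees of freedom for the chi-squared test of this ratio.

With incomplete dominance, a heterozygote × heterozygote cross gives a 1:2:1 phenotypic ratio.
A goodness-of-fit test with 3 phenotype classes has df = 3 − 1 = 2.

2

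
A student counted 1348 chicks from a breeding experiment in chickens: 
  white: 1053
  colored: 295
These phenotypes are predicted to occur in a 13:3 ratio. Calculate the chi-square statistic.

The 13:3 ratio has 16 parts, so with N = 1348 the expected counts are:
  white: 1348 × 13/16 = 1095.25
  colored: 1348 × 3/16 = 252.75
χ² = Σ (O − E)² / E
  white: (1053 − 1095.25)² / 1095.25 = 1.6298
  colored: (295 − 252.75)² / 252.75 = 7.0626
χ² = 1.6298 + 7.0626 = 8.6924 ≈ 8.692

8.692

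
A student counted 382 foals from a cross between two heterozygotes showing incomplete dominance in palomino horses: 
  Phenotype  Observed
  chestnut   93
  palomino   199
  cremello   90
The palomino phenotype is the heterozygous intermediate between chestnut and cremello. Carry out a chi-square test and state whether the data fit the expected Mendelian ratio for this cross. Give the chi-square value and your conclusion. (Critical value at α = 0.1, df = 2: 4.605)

0.717; consistent

With incomplete dominance, a heterozygote × heterozygote cross gives a 1:2:1 phenotypic ratio.
The 1:2:1 ratio has 4 parts, so with N = 382 the expected counts are:
  chestnut: 382 × 1/4 = 95.5
  palomino: 382 × 2/4 = 191
  cremello: 382 × 1/4 = 95.5
χ² = Σ (O − E)² / E
  chestnut: (93 − 95.5)² / 95.5 = 0.0654
  palomino: (199 − 191)² / 191 = 0.3351
  cremello: (90 − 95.5)² / 95.5 = 0.3168
χ² = 0.0654 + 0.3351 + 0.3168 = 0.7173 ≈ 0.717
Degrees of freedom = 3 − 1 = 2; critical value at α = 0.1 is 4.605.
Since 0.717 < 4.605, we fail to reject the null hypothesis — the data are consistent with the 1:2:1 ratio.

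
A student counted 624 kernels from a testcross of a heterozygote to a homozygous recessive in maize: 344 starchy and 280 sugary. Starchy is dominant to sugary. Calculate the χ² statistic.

A testcross of a heterozygote (Aa × aa) gives a 1:1 phenotypic ratio.
Total ratio parts = 2. Expected numbers out of 624:
  starchy: 624 × 1/2 = 312
  sugary: 624 × 1/2 = 312
χ² = Σ (O − E)² / E
  starchy: (344 − 312)² / 312 = 3.2821
  sugary: (280 − 312)² / 312 = 3.2821
χ² = 3.2821 + 3.2821 = 6.5642 ≈ 6.564

6.564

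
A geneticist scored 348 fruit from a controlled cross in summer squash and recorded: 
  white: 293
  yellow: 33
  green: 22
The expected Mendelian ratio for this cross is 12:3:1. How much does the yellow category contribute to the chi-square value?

Under the 12:3:1 hypothesis (Σ ratio = 16, N = 348):
  white: 348 × 12/16 = 261
  yellow: 348 × 3/16 = 65.25
  green: 348 × 1/16 = 21.75
Contribution of yellow: (33 − 65.25)² / 65.25 = 15.9397

15.940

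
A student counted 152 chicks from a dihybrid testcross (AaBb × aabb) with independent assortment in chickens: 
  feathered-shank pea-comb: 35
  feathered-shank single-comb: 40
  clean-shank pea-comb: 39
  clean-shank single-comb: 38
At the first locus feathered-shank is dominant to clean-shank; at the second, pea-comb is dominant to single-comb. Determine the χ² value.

0.368

A dihybrid testcross with independent assortment gives a 1:1:1:1 ratio.
The 1:1:1:1 ratio has 4 parts, so with N = 152 the expected counts are:
  feathered-shank pea-comb: 152 × 1/4 = 38
  feathered-shank single-comb: 152 × 1/4 = 38
  clean-shank pea-comb: 152 × 1/4 = 38
  clean-shank single-comb: 152 × 1/4 = 38
χ² = Σ (O − E)² / E
  feathered-shank pea-comb: (35 − 38)² / 38 = 0.2368
  feathered-shank single-comb: (40 − 38)² / 38 = 0.1053
  clean-shank pea-comb: (39 − 38)² / 38 = 0.0263
  clean-shank single-comb: (38 − 38)² / 38 = 0.0000
χ² = 0.2368 + 0.1053 + 0.0263 + 0.0000 = 0.3684 ≈ 0.368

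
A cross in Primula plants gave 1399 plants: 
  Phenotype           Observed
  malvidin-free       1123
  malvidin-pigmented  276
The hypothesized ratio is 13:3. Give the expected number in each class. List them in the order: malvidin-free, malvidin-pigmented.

Expected counts for N = 1399 under a 13:3 ratio (total parts = 16):
  malvidin-free: 1399 × 13/16 = 1136.6875
  malvidin-pigmented: 1399 × 3/16 = 262.3125

1136.6875, 262.3125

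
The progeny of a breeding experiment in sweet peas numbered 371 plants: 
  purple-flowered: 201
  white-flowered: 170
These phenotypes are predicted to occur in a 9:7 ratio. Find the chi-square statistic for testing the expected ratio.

0.647

The 9:7 ratio has 16 parts, so with N = 371 the expected counts are:
  purple-flowered: 371 × 9/16 = 208.6875
  white-flowered: 371 × 7/16 = 162.3125
χ² = Σ (O − E)² / E
  purple-flowered: (201 − 208.6875)² / 208.6875 = 0.2832
  white-flowered: (170 − 162.3125)² / 162.3125 = 0.3641
χ² = 0.2832 + 0.3641 = 0.6473 ≈ 0.647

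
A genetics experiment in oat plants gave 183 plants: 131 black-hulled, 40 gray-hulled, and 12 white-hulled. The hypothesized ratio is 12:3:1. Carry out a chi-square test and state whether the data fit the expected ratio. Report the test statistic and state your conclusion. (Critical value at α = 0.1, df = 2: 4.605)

1.255; consistent

The 12:3:1 ratio has 16 parts, so with N = 183 the expected counts are:
  black-hulled: 183 × 12/16 = 137.25
  gray-hulled: 183 × 3/16 = 34.3125
  white-hulled: 183 × 1/16 = 11.4375
χ² = Σ (O − E)² / E
  black-hulled: (131 − 137.25)² / 137.25 = 0.2846
  gray-hulled: (40 − 34.3125)² / 34.3125 = 0.9427
  white-hulled: (12 − 11.4375)² / 11.4375 = 0.0277
χ² = 0.2846 + 0.9427 + 0.0277 = 1.255
Degrees of freedom = 3 − 1 = 2; critical value at α = 0.1 is 4.605.
Since 1.255 < 4.605, we fail to reject the null hypothesis — the data are consistent with the 12:3:1 ratio.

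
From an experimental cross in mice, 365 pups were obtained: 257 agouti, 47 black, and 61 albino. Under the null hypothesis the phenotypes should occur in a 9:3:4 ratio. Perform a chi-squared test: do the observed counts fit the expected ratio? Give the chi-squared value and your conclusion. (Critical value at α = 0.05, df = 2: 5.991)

29.756; not consistent

Total ratio parts = 16. Expected numbers out of 365:
  agouti: 365 × 9/16 = 205.3125
  black: 365 × 3/16 = 68.4375
  albino: 365 × 4/16 = 91.25
χ² = Σ (O − E)² / E
  agouti: (257 − 205.3125)² / 205.3125 = 13.0123
  black: (47 − 68.4375)² / 68.4375 = 6.7151
  albino: (61 − 91.25)² / 91.25 = 10.0281
χ² = 13.0123 + 6.7151 + 10.0281 = 29.7555 ≈ 29.756
Degrees of freedom = 3 − 1 = 2; critical value at α = 0.05 is 5.991.
Since 29.756 > 5.991, we reject the null hypothesis — the data do not fit the 9:3:4 ratio.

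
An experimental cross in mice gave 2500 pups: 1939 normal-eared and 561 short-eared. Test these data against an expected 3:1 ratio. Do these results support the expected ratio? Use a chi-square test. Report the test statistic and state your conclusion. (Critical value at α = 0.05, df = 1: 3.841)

8.738; not consistent

Under the 3:1 hypothesis (Σ ratio = 4, N = 2500):
  normal-eared: 2500 × 3/4 = 1875
  short-eared: 2500 × 1/4 = 625
χ² = Σ (O − E)² / E
  normal-eared: (1939 − 1875)² / 1875 = 2.1845
  short-eared: (561 − 625)² / 625 = 6.5536
χ² = 2.1845 + 6.5536 = 8.7381 ≈ 8.738
Degrees of freedom = 2 − 1 = 1; critical value at α = 0.05 is 3.841.
Since 8.738 > 3.841, we reject the null hypothesis — the data do not fit the 3:1 ratio.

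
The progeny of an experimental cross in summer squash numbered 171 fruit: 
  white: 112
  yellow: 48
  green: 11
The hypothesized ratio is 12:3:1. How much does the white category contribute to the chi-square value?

Total ratio parts = 16. Expected numbers out of 171:
  white: 171 × 12/16 = 128.25
  yellow: 171 × 3/16 = 32.0625
  green: 171 × 1/16 = 10.6875
Contribution of white: (112 − 128.25)² / 128.25 = 2.0590

2.059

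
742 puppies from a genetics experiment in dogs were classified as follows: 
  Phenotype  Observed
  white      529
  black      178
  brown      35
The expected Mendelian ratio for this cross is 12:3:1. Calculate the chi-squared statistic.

15.012

Total ratio parts = 16. Expected numbers out of 742:
  white: 742 × 12/16 = 556.5
  black: 742 × 3/16 = 139.125
  brown: 742 × 1/16 = 46.375
χ² = Σ (O − E)² / E
  white: (529 − 556.5)² / 556.5 = 1.3589
  black: (178 − 139.125)² / 139.125 = 10.8626
  brown: (35 − 46.375)² / 46.375 = 2.7901
χ² = 1.3589 + 10.8626 + 2.7901 = 15.0116 ≈ 15.012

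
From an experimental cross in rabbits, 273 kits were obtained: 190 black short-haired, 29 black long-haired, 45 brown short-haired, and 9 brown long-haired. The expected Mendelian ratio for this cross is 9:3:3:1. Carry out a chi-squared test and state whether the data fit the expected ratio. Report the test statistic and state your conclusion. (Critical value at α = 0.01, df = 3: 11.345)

22.821; not consistent

Total ratio parts = 16. Expected numbers out of 273:
  black short-haired: 273 × 9/16 = 153.5625
  black long-haired: 273 × 3/16 = 51.1875
  brown short-haired: 273 × 3/16 = 51.1875
  brown long-haired: 273 × 1/16 = 17.0625
χ² = Σ (O − E)² / E
  black short-haired: (190 − 153.5625)² / 153.5625 = 8.6459
  black long-haired: (29 − 51.1875)² / 51.1875 = 9.6173
  brown short-haired: (45 − 51.1875)² / 51.1875 = 0.7479
  brown long-haired: (9 − 17.0625)² / 17.0625 = 3.8098
χ² = 8.6459 + 9.6173 + 0.7479 + 3.8098 = 22.8209 ≈ 22.821
Degrees of freedom = 4 − 1 = 3; critical value at α = 0.01 is 11.345.
Since 22.821 > 11.345, we reject the null hypothesis — the data do not fit the 9:3:3:1 ratio.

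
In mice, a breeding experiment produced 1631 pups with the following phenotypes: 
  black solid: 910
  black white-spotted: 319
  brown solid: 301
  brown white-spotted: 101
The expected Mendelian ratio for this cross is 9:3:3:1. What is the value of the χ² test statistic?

Under the 9:3:3:1 hypothesis (Σ ratio = 16, N = 1631):
  black solid: 1631 × 9/16 = 917.4375
  black white-spotted: 1631 × 3/16 = 305.8125
  brown solid: 1631 × 3/16 = 305.8125
  brown white-spotted: 1631 × 1/16 = 101.9375
χ² = Σ (O − E)² / E
  black solid: (910 − 917.4375)² / 917.4375 = 0.0603
  black white-spotted: (319 − 305.8125)² / 305.8125 = 0.5687
  brown solid: (301 − 305.8125)² / 305.8125 = 0.0757
  brown white-spotted: (101 − 101.9375)² / 101.9375 = 0.0086
χ² = 0.0603 + 0.5687 + 0.0757 + 0.0086 = 0.7133 ≈ 0.713

0.713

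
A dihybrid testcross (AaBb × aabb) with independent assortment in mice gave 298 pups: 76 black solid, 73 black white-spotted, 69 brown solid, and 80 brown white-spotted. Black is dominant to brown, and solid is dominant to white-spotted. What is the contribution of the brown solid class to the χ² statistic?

A dihybrid testcross with independent assortment gives a 1:1:1:1 ratio.
Total ratio parts = 4. Expected numbers out of 298:
  black solid: 298 × 1/4 = 74.5
  black white-spotted: 298 × 1/4 = 74.5
  brown solid: 298 × 1/4 = 74.5
  brown white-spotted: 298 × 1/4 = 74.5
Contribution of brown solid: (69 − 74.5)² / 74.5 = 0.4060

0.406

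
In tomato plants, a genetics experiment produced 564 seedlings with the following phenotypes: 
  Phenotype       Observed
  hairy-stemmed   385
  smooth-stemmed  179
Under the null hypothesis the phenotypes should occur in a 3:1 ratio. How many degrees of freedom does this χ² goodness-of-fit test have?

A goodness-of-fit test with 2 phenotype classes has df = 2 − 1 = 1.

1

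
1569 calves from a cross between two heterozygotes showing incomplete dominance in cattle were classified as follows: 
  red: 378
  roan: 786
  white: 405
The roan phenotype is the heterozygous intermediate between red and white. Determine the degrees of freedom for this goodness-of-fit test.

With incomplete dominance, a heterozygote × heterozygote cross gives a 1:2:1 phenotypic ratio.
A goodness-of-fit test with 3 phenotype classes has df = 3 − 1 = 2.

2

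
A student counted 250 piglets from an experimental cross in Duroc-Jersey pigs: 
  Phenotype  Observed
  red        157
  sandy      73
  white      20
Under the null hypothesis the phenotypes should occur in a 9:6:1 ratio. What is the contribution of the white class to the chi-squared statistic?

1.225

Total ratio parts = 16. Expected numbers out of 250:
  red: 250 × 9/16 = 140.625
  sandy: 250 × 6/16 = 93.75
  white: 250 × 1/16 = 15.625
Contribution of white: (20 − 15.625)² / 15.625 = 1.2250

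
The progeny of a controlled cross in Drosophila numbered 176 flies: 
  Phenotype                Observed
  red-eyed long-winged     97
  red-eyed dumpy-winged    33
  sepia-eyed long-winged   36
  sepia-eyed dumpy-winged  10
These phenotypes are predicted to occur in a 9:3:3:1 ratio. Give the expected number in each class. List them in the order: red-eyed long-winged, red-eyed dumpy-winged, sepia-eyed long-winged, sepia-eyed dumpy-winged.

Expected counts for N = 176 under a 9:3:3:1 ratio (total parts = 16):
  red-eyed long-winged: 176 × 9/16 = 99
  red-eyed dumpy-winged: 176 × 3/16 = 33
  sepia-eyed long-winged: 176 × 3/16 = 33
  sepia-eyed dumpy-winged: 176 × 1/16 = 11

99, 33, 33, 11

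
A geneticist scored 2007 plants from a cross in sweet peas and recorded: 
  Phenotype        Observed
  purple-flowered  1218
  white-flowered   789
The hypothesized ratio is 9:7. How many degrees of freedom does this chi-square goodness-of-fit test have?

1

A goodness-of-fit test with 2 phenotype classes has df = 2 − 1 = 1.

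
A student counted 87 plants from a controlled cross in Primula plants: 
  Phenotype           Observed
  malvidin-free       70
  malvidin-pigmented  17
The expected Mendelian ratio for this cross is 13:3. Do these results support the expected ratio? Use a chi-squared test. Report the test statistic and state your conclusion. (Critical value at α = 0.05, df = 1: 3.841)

Expected counts for N = 87 under a 13:3 ratio (total parts = 16):
  malvidin-free: 87 × 13/16 = 70.6875
  malvidin-pigmented: 87 × 3/16 = 16.3125
χ² = Σ (O − E)² / E
  malvidin-free: (70 − 70.6875)² / 70.6875 = 0.0067
  malvidin-pigmented: (17 − 16.3125)² / 16.3125 = 0.0290
χ² = 0.0067 + 0.0290 = 0.0357 ≈ 0.036
Degrees of freedom = 2 − 1 = 1; critical value at α = 0.05 is 3.841.
Since 0.036 < 3.841, we fail to reject the null hypothesis — the data are consistent with the 13:3 ratio.

0.036; consistent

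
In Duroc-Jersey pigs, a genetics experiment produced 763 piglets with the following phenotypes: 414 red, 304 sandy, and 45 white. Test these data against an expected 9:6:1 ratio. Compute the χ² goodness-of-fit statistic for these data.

Under the 9:6:1 hypothesis (Σ ratio = 16, N = 763):
  red: 763 × 9/16 = 429.1875
  sandy: 763 × 6/16 = 286.125
  white: 763 × 1/16 = 47.6875
χ² = Σ (O − E)² / E
  red: (414 − 429.1875)² / 429.1875 = 0.5374
  sandy: (304 − 286.125)² / 286.125 = 1.1167
  white: (45 − 47.6875)² / 47.6875 = 0.1515
χ² = 0.5374 + 1.1167 + 0.1515 = 1.8056 ≈ 1.806

1.806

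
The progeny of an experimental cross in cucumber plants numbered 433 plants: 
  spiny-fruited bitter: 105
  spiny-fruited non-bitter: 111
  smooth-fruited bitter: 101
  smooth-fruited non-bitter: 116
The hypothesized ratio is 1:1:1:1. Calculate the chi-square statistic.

1.208

Expected counts for N = 433 under a 1:1:1:1 ratio (total parts = 4):
  spiny-fruited bitter: 433 × 1/4 = 108.25
  spiny-fruited non-bitter: 433 × 1/4 = 108.25
  smooth-fruited bitter: 433 × 1/4 = 108.25
  smooth-fruited non-bitter: 433 × 1/4 = 108.25
χ² = Σ (O − E)² / E
  spiny-fruited bitter: (105 − 108.25)² / 108.25 = 0.0976
  spiny-fruited non-bitter: (111 − 108.25)² / 108.25 = 0.0699
  smooth-fruited bitter: (101 − 108.25)² / 108.25 = 0.4856
  smooth-fruited non-bitter: (116 − 108.25)² / 108.25 = 0.5548
χ² = 0.0976 + 0.0699 + 0.4856 + 0.5548 = 1.2079 ≈ 1.208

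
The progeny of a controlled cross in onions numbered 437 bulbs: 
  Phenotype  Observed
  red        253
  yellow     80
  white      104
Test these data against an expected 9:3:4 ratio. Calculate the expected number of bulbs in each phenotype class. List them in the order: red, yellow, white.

245.8125, 81.9375, 109.25

The 9:3:4 ratio has 16 parts, so with N = 437 the expected counts are:
  red: 437 × 9/16 = 245.8125
  yellow: 437 × 3/16 = 81.9375
  white: 437 × 4/16 = 109.25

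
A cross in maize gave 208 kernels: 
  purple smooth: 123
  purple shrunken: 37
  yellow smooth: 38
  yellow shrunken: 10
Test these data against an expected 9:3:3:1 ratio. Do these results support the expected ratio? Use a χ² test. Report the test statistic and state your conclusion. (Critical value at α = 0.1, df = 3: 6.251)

Expected counts for N = 208 under a 9:3:3:1 ratio (total parts = 16):
  purple smooth: 208 × 9/16 = 117
  purple shrunken: 208 × 3/16 = 39
  yellow smooth: 208 × 3/16 = 39
  yellow shrunken: 208 × 1/16 = 13
χ² = Σ (O − E)² / E
  purple smooth: (123 − 117)² / 117 = 0.3077
  purple shrunken: (37 − 39)² / 39 = 0.1026
  yellow smooth: (38 − 39)² / 39 = 0.0256
  yellow shrunken: (10 − 13)² / 13 = 0.6923
χ² = 0.3077 + 0.1026 + 0.0256 + 0.6923 = 1.1282 ≈ 1.128
Degrees of freedom = 4 − 1 = 3; critical value at α = 0.1 is 6.251.
Since 1.128 < 6.251, we fail to reject the null hypothesis — the data are consistent with the 9:3:3:1 ratio.

1.128; consistent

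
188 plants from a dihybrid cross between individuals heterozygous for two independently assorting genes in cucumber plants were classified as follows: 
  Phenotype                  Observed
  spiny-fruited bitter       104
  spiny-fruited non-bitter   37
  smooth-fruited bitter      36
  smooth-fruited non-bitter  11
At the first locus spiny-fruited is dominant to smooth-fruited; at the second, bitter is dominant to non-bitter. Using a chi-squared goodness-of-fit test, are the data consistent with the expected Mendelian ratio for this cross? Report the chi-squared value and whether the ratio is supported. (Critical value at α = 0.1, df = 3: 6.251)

0.180; consistent

A dihybrid F₂ with independent assortment and complete dominance at both loci gives a 9:3:3:1 phenotypic ratio.
Total ratio parts = 16. Expected numbers out of 188:
  spiny-fruited bitter: 188 × 9/16 = 105.75
  spiny-fruited non-bitter: 188 × 3/16 = 35.25
  smooth-fruited bitter: 188 × 3/16 = 35.25
  smooth-fruited non-bitter: 188 × 1/16 = 11.75
χ² = Σ (O − E)² / E
  spiny-fruited bitter: (104 − 105.75)² / 105.75 = 0.0290
  spiny-fruited non-bitter: (37 − 35.25)² / 35.25 = 0.0869
  smooth-fruited bitter: (36 − 35.25)² / 35.25 = 0.0160
  smooth-fruited non-bitter: (11 − 11.75)² / 11.75 = 0.0479
χ² = 0.0290 + 0.0869 + 0.0160 + 0.0479 = 0.1798 ≈ 0.180
Degrees of freedom = 4 − 1 = 3; critical value at α = 0.1 is 6.251.
Since 0.180 < 6.251, we fail to reject the null hypothesis — the data are consistent with the 9:3:3:1 ratio.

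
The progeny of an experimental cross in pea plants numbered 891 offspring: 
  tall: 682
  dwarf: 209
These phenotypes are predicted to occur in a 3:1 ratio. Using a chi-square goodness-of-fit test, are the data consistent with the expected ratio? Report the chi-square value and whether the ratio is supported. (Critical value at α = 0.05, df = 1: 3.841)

Expected counts for N = 891 under a 3:1 ratio (total parts = 4):
  tall: 891 × 3/4 = 668.25
  dwarf: 891 × 1/4 = 222.75
χ² = Σ (O − E)² / E
  tall: (682 − 668.25)² / 668.25 = 0.2829
  dwarf: (209 − 222.75)² / 222.75 = 0.8488
χ² = 0.2829 + 0.8488 = 1.1317 ≈ 1.132
Degrees of freedom = 2 − 1 = 1; critical value at α = 0.05 is 3.841.
Since 1.132 < 3.841, we fail to reject the null hypothesis — the data are consistent with the 3:1 ratio.

1.132; consistent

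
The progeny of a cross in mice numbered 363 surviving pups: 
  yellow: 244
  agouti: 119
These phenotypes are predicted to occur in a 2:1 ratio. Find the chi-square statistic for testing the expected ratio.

The 2:1 ratio has 3 parts, so with N = 363 the expected counts are:
  yellow: 363 × 2/3 = 242
  agouti: 363 × 1/3 = 121
χ² = Σ (O − E)² / E
  yellow: (244 − 242)² / 242 = 0.0165
  agouti: (119 − 121)² / 121 = 0.0331
χ² = 0.0165 + 0.0331 = 0.0496 ≈ 0.050

0.050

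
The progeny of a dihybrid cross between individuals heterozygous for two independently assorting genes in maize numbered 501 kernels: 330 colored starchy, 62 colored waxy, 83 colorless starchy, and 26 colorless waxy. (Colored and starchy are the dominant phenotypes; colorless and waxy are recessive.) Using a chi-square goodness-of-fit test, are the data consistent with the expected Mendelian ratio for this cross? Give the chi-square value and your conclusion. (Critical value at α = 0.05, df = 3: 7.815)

A dihybrid F₂ with independent assortment and complete dominance at both loci gives a 9:3:3:1 phenotypic ratio.
Under the 9:3:3:1 hypothesis (Σ ratio = 16, N = 501):
  colored starchy: 501 × 9/16 = 281.8125
  colored waxy: 501 × 3/16 = 93.9375
  colorless starchy: 501 × 3/16 = 93.9375
  colorless waxy: 501 × 1/16 = 31.3125
χ² = Σ (O − E)² / E
  colored starchy: (330 − 281.8125)² / 281.8125 = 8.2396
  colored waxy: (62 − 93.9375)² / 93.9375 = 10.8583
  colorless starchy: (83 − 93.9375)² / 93.9375 = 1.2735
  colorless waxy: (26 − 31.3125)² / 31.3125 = 0.9013
χ² = 8.2396 + 10.8583 + 1.2735 + 0.9013 = 21.2727 ≈ 21.273
Degrees of freedom = 4 − 1 = 3; critical value at α = 0.05 is 7.815.
Since 21.273 > 7.815, we reject the null hypothesis — the data do not fit the 9:3:3:1 ratio.

21.273; not consistent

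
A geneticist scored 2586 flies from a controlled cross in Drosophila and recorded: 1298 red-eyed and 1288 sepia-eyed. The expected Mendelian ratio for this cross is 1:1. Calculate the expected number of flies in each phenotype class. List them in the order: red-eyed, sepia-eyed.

Total ratio parts = 2. Expected numbers out of 2586:
  red-eyed: 2586 × 1/2 = 1293
  sepia-eyed: 2586 × 1/2 = 1293

1293, 1293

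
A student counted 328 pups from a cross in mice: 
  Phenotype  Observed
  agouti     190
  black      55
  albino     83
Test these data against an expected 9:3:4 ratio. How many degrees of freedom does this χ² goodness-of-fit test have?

A goodness-of-fit test with 3 phenotype classes has df = 3 − 1 = 2.

2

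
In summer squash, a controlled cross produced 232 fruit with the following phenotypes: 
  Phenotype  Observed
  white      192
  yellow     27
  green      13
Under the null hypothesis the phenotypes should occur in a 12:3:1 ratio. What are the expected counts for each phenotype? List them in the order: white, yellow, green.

Expected counts for N = 232 under a 12:3:1 ratio (total parts = 16):
  white: 232 × 12/16 = 174
  yellow: 232 × 3/16 = 43.5
  green: 232 × 1/16 = 14.5

174, 43.5, 14.5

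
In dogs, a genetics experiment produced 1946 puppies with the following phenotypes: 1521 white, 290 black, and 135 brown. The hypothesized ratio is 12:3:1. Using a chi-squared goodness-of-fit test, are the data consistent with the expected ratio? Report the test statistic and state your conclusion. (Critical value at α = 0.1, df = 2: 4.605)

Total ratio parts = 16. Expected numbers out of 1946:
  white: 1946 × 12/16 = 1459.5
  black: 1946 × 3/16 = 364.875
  brown: 1946 × 1/16 = 121.625
χ² = Σ (O − E)² / E
  white: (1521 − 1459.5)² / 1459.5 = 2.5915
  black: (290 − 364.875)² / 364.875 = 15.3649
  brown: (135 − 121.625)² / 121.625 = 1.4708
χ² = 2.5915 + 15.3649 + 1.4708 = 19.4272 ≈ 19.427
Degrees of freedom = 3 − 1 = 2; critical value at α = 0.1 is 4.605.
Since 19.427 > 4.605, we reject the null hypothesis — the data do not fit the 12:3:1 ratio.

19.427; not consistent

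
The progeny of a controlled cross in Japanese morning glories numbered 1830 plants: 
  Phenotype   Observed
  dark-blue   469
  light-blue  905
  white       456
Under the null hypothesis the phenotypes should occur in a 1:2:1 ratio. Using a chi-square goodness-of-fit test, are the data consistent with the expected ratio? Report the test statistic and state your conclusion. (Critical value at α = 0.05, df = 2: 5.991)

0.403; consistent

Total ratio parts = 4. Expected numbers out of 1830:
  dark-blue: 1830 × 1/4 = 457.5
  light-blue: 1830 × 2/4 = 915
  white: 1830 × 1/4 = 457.5
χ² = Σ (O − E)² / E
  dark-blue: (469 − 457.5)² / 457.5 = 0.2891
  light-blue: (905 − 915)² / 915 = 0.1093
  white: (456 − 457.5)² / 457.5 = 0.0049
χ² = 0.2891 + 0.1093 + 0.0049 = 0.4033 ≈ 0.403
Degrees of freedom = 3 − 1 = 2; critical value at α = 0.05 is 5.991.
Since 0.403 < 5.991, we fail to reject the null hypothesis — the data are consistent with the 1:2:1 ratio.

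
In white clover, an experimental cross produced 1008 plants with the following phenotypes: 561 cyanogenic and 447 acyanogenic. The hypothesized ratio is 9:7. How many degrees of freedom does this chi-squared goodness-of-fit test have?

1

A goodness-of-fit test with 2 phenotype classes has df = 2 − 1 = 1.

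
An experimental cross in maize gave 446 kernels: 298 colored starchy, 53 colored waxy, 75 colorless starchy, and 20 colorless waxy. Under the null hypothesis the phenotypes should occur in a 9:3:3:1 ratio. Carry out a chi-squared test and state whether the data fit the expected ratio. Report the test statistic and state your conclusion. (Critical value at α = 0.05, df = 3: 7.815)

23.182; not consistent

Total ratio parts = 16. Expected numbers out of 446:
  colored starchy: 446 × 9/16 = 250.875
  colored waxy: 446 × 3/16 = 83.625
  colorless starchy: 446 × 3/16 = 83.625
  colorless waxy: 446 × 1/16 = 27.875
χ² = Σ (O − E)² / E
  colored starchy: (298 − 250.875)² / 250.875 = 8.8521
  colored waxy: (53 − 83.625)² / 83.625 = 11.2154
  colorless starchy: (75 − 83.625)² / 83.625 = 0.8896
  colorless waxy: (20 − 27.875)² / 27.875 = 2.2248
χ² = 8.8521 + 11.2154 + 0.8896 + 2.2248 = 23.1819 ≈ 23.182
Degrees of freedom = 4 − 1 = 3; critical value at α = 0.05 is 7.815.
Since 23.182 > 7.815, we reject the null hypothesis — the data do not fit the 9:3:3:1 ratio.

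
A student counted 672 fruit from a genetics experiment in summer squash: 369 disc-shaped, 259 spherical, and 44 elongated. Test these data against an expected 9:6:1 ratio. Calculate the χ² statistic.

0.504

Total ratio parts = 16. Expected numbers out of 672:
  disc-shaped: 672 × 9/16 = 378
  spherical: 672 × 6/16 = 252
  elongated: 672 × 1/16 = 42
χ² = Σ (O − E)² / E
  disc-shaped: (369 − 378)² / 378 = 0.2143
  spherical: (259 − 252)² / 252 = 0.1944
  elongated: (44 − 42)² / 42 = 0.0952
χ² = 0.2143 + 0.1944 + 0.0952 = 0.5039 ≈ 0.504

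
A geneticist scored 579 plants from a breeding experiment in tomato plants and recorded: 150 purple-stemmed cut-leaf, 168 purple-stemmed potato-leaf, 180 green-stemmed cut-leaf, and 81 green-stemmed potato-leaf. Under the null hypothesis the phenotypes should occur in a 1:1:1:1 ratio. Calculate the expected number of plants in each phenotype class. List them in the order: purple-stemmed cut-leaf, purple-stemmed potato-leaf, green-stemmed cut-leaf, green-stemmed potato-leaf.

Expected counts for N = 579 under a 1:1:1:1 ratio (total parts = 4):
  purple-stemmed cut-leaf: 579 × 1/4 = 144.75
  purple-stemmed potato-leaf: 579 × 1/4 = 144.75
  green-stemmed cut-leaf: 579 × 1/4 = 144.75
  green-stemmed potato-leaf: 579 × 1/4 = 144.75

144.75, 144.75, 144.75, 144.75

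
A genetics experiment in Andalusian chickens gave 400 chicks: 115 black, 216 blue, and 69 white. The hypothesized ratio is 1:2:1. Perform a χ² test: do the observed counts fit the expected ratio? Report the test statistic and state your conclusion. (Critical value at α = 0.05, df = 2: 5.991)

13.140; not consistent

Under the 1:2:1 hypothesis (Σ ratio = 4, N = 400):
  black: 400 × 1/4 = 100
  blue: 400 × 2/4 = 200
  white: 400 × 1/4 = 100
χ² = Σ (O − E)² / E
  black: (115 − 100)² / 100 = 2.2500
  blue: (216 − 200)² / 200 = 1.2800
  white: (69 − 100)² / 100 = 9.6100
χ² = 2.2500 + 1.2800 + 9.6100 = 13.140
Degrees of freedom = 3 − 1 = 2; critical value at α = 0.05 is 5.991.
Since 13.140 > 5.991, we reject the null hypothesis — the data do not fit the 1:2:1 ratio.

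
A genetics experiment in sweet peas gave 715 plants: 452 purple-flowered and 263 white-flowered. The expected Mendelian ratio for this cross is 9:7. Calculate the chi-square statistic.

14.102

Total ratio parts = 16. Expected numbers out of 715:
  purple-flowered: 715 × 9/16 = 402.1875
  white-flowered: 715 × 7/16 = 312.8125
χ² = Σ (O − E)² / E
  purple-flowered: (452 − 402.1875)² / 402.1875 = 6.1695
  white-flowered: (263 − 312.8125)² / 312.8125 = 7.9322
χ² = 6.1695 + 7.9322 = 14.1017 ≈ 14.102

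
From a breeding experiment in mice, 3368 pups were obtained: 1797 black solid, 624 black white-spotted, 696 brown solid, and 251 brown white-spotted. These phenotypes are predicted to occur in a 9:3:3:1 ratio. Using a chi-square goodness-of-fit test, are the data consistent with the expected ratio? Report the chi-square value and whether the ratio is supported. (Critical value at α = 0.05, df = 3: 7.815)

Under the 9:3:3:1 hypothesis (Σ ratio = 16, N = 3368):
  black solid: 3368 × 9/16 = 1894.5
  black white-spotted: 3368 × 3/16 = 631.5
  brown solid: 3368 × 3/16 = 631.5
  brown white-spotted: 3368 × 1/16 = 210.5
χ² = Σ (O − E)² / E
  black solid: (1797 − 1894.5)² / 1894.5 = 5.0178
  black white-spotted: (624 − 631.5)² / 631.5 = 0.0891
  brown solid: (696 − 631.5)² / 631.5 = 6.5879
  brown white-spotted: (251 − 210.5)² / 210.5 = 7.7922
χ² = 5.0178 + 0.0891 + 6.5879 + 7.7922 = 19.487
Degrees of freedom = 4 − 1 = 3; critical value at α = 0.05 is 7.815.
Since 19.487 > 7.815, we reject the null hypothesis — the data do not fit the 9:3:3:1 ratio.

19.487; not consistent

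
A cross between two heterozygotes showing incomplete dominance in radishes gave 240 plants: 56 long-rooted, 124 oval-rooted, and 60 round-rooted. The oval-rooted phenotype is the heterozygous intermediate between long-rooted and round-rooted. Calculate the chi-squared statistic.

With incomplete dominance, a heterozygote × heterozygote cross gives a 1:2:1 phenotypic ratio.
The 1:2:1 ratio has 4 parts, so with N = 240 the expected counts are:
  long-rooted: 240 × 1/4 = 60
  oval-rooted: 240 × 2/4 = 120
  round-rooted: 240 × 1/4 = 60
χ² = Σ (O − E)² / E
  long-rooted: (56 − 60)² / 60 = 0.2667
  oval-rooted: (124 − 120)² / 120 = 0.1333
  round-rooted: (60 − 60)² / 60 = 0.0000
χ² = 0.2667 + 0.1333 + 0.0000 = 0.400

0.400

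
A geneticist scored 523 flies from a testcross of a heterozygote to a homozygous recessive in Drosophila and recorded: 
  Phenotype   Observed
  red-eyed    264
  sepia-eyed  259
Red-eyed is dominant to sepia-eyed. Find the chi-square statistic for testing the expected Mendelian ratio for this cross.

0.048

A testcross of a heterozygote (Aa × aa) gives a 1:1 phenotypic ratio.
Total ratio parts = 2. Expected numbers out of 523:
  red-eyed: 523 × 1/2 = 261.5
  sepia-eyed: 523 × 1/2 = 261.5
χ² = Σ (O − E)² / E
  red-eyed: (264 − 261.5)² / 261.5 = 0.0239
  sepia-eyed: (259 − 261.5)² / 261.5 = 0.0239
χ² = 0.0239 + 0.0239 = 0.0478 ≈ 0.048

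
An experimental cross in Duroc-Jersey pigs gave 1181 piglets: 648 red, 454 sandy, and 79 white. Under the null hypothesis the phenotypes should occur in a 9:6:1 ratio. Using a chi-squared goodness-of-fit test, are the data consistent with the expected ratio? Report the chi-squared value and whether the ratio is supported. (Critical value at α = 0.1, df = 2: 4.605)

Under the 9:6:1 hypothesis (Σ ratio = 16, N = 1181):
  red: 1181 × 9/16 = 664.3125
  sandy: 1181 × 6/16 = 442.875
  white: 1181 × 1/16 = 73.8125
χ² = Σ (O − E)² / E
  red: (648 − 664.3125)² / 664.3125 = 0.4006
  sandy: (454 − 442.875)² / 442.875 = 0.2795
  white: (79 − 73.8125)² / 73.8125 = 0.3646
χ² = 0.4006 + 0.2795 + 0.3646 = 1.0447 ≈ 1.045
Degrees of freedom = 3 − 1 = 2; critical value at α = 0.1 is 4.605.
Since 1.045 < 4.605, we fail to reject the null hypothesis — the data are consistent with the 9:6:1 ratio.

1.045; consistent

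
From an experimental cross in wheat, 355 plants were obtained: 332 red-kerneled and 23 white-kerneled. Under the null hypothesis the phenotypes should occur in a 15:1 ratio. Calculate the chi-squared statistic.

0.032

The 15:1 ratio has 16 parts, so with N = 355 the expected counts are:
  red-kerneled: 355 × 15/16 = 332.8125
  white-kerneled: 355 × 1/16 = 22.1875
χ² = Σ (O − E)² / E
  red-kerneled: (332 − 332.8125)² / 332.8125 = 0.0020
  white-kerneled: (23 − 22.1875)² / 22.1875 = 0.0298
χ² = 0.0020 + 0.0298 = 0.0318 ≈ 0.032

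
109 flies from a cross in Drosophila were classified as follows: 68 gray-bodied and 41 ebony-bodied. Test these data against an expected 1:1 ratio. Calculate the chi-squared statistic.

Total ratio parts = 2. Expected numbers out of 109:
  gray-bodied: 109 × 1/2 = 54.5
  ebony-bodied: 109 × 1/2 = 54.5
χ² = Σ (O − E)² / E
  gray-bodied: (68 − 54.5)² / 54.5 = 3.3440
  ebony-bodied: (41 − 54.5)² / 54.5 = 3.3440
χ² = 3.3440 + 3.3440 = 6.688

6.688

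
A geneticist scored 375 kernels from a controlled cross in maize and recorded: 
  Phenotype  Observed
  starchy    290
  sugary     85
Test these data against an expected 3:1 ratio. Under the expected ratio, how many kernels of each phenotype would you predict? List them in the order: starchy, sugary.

281.25, 93.75

Expected counts for N = 375 under a 3:1 ratio (total parts = 4):
  starchy: 375 × 3/4 = 281.25
  sugary: 375 × 1/4 = 93.75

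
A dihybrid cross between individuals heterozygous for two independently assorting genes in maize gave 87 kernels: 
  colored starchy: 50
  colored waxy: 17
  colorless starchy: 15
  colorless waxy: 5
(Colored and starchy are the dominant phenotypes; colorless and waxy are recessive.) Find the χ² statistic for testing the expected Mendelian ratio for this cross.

A dihybrid F₂ with independent assortment and complete dominance at both loci gives a 9:3:3:1 phenotypic ratio.
Expected counts for N = 87 under a 9:3:3:1 ratio (total parts = 16):
  colored starchy: 87 × 9/16 = 48.9375
  colored waxy: 87 × 3/16 = 16.3125
  colorless starchy: 87 × 3/16 = 16.3125
  colorless waxy: 87 × 1/16 = 5.4375
χ² = Σ (O − E)² / E
  colored starchy: (50 − 48.9375)² / 48.9375 = 0.0231
  colored waxy: (17 − 16.3125)² / 16.3125 = 0.0290
  colorless starchy: (15 − 16.3125)² / 16.3125 = 0.1056
  colorless waxy: (5 − 5.4375)² / 5.4375 = 0.0352
χ² = 0.0231 + 0.0290 + 0.1056 + 0.0352 = 0.1929 ≈ 0.193

0.193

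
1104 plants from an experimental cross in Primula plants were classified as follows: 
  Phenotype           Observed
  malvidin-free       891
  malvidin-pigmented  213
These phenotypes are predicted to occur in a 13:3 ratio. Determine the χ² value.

The 13:3 ratio has 16 parts, so with N = 1104 the expected counts are:
  malvidin-free: 1104 × 13/16 = 897
  malvidin-pigmented: 1104 × 3/16 = 207
χ² = Σ (O − E)² / E
  malvidin-free: (891 − 897)² / 897 = 0.0401
  malvidin-pigmented: (213 − 207)² / 207 = 0.1739
χ² = 0.0401 + 0.1739 = 0.214

0.214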